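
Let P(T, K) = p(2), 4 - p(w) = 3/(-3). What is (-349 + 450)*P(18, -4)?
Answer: 505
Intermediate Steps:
p(w) = 5 (p(w) = 4 - 3/(-3) = 4 - 3*(-1)/3 = 4 - 1*(-1) = 4 + 1 = 5)
P(T, K) = 5
(-349 + 450)*P(18, -4) = (-349 + 450)*5 = 101*5 = 505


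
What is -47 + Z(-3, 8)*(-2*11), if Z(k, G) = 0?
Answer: -47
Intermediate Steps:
-47 + Z(-3, 8)*(-2*11) = -47 + 0*(-2*11) = -47 + 0*(-22) = -47 + 0 = -47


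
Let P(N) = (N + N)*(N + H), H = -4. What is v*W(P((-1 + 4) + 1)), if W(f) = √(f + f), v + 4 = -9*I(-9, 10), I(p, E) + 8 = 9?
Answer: 0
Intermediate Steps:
I(p, E) = 1 (I(p, E) = -8 + 9 = 1)
v = -13 (v = -4 - 9*1 = -4 - 9 = -13)
P(N) = 2*N*(-4 + N) (P(N) = (N + N)*(N - 4) = (2*N)*(-4 + N) = 2*N*(-4 + N))
W(f) = √2*√f (W(f) = √(2*f) = √2*√f)
v*W(P((-1 + 4) + 1)) = -13*√2*√(2*((-1 + 4) + 1)*(-4 + ((-1 + 4) + 1))) = -13*√2*√(2*(3 + 1)*(-4 + (3 + 1))) = -13*√2*√(2*4*(-4 + 4)) = -13*√2*√(2*4*0) = -13*√2*√0 = -13*√2*0 = -13*0 = 0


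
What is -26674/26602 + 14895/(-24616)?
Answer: -526421987/327417416 ≈ -1.6078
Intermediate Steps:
-26674/26602 + 14895/(-24616) = -26674*1/26602 + 14895*(-1/24616) = -13337/13301 - 14895/24616 = -526421987/327417416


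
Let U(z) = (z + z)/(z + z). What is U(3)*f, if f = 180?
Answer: 180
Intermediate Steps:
U(z) = 1 (U(z) = (2*z)/((2*z)) = (2*z)*(1/(2*z)) = 1)
U(3)*f = 1*180 = 180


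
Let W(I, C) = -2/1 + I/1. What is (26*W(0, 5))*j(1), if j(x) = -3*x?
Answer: 156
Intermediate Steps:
W(I, C) = -2 + I (W(I, C) = -2*1 + I*1 = -2 + I)
(26*W(0, 5))*j(1) = (26*(-2 + 0))*(-3*1) = (26*(-2))*(-3) = -52*(-3) = 156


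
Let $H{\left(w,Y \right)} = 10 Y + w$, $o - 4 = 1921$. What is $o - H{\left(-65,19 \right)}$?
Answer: $1800$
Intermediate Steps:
$o = 1925$ ($o = 4 + 1921 = 1925$)
$H{\left(w,Y \right)} = w + 10 Y$
$o - H{\left(-65,19 \right)} = 1925 - \left(-65 + 10 \cdot 19\right) = 1925 - \left(-65 + 190\right) = 1925 - 125 = 1800$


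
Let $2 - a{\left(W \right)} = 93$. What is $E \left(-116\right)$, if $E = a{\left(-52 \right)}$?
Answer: $10556$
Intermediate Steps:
$a{\left(W \right)} = -91$ ($a{\left(W \right)} = 2 - 93 = -91$)
$E = -91$
$E \left(-116\right) = \left(-91\right) \left(-116\right) = 10556$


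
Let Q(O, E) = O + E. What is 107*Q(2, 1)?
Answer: 321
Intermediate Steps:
Q(O, E) = E + O
107*Q(2, 1) = 107*(1 + 2) = 107*3 = 321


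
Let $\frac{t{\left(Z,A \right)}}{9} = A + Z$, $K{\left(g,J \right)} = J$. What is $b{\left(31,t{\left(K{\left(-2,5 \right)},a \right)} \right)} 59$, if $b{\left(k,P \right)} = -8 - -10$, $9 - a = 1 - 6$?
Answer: $118$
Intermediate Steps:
$a = 14$ ($a = 9 - \left(1 - 6\right) = 9 - -5 = 9 + 5 = 14$)
$t{\left(Z,A \right)} = 9 A + 9 Z$ ($t{\left(Z,A \right)} = 9 \left(A + Z\right) = 9 A + 9 Z$)
$b{\left(k,P \right)} = 2$ ($b{\left(k,P \right)} = -8 + 10 = 2$)
$b{\left(31,t{\left(K{\left(-2,5 \right)},a \right)} \right)} 59 = 2 \cdot 59 = 118$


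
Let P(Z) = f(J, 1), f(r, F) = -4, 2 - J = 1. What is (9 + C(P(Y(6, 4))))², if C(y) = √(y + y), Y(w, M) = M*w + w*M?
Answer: 73 + 36*I*√2 ≈ 73.0 + 50.912*I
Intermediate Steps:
J = 1 (J = 2 - 1*1 = 2 - 1 = 1)
Y(w, M) = 2*M*w (Y(w, M) = M*w + M*w = 2*M*w)
P(Z) = -4
C(y) = √2*√y (C(y) = √(2*y) = √2*√y)
(9 + C(P(Y(6, 4))))² = (9 + √2*√(-4))² = (9 + √2*(2*I))² = (9 + 2*I*√2)²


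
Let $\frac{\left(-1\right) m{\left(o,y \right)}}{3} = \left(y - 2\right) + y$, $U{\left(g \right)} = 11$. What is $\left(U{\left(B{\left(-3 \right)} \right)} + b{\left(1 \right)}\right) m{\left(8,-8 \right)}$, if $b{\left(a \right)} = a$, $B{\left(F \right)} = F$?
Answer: $648$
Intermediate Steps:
$m{\left(o,y \right)} = 6 - 6 y$ ($m{\left(o,y \right)} = - 3 \left(\left(y - 2\right) + y\right) = - 3 \left(\left(-2 + y\right) + y\right) = - 3 \left(-2 + 2 y\right) = 6 - 6 y$)
$\left(U{\left(B{\left(-3 \right)} \right)} + b{\left(1 \right)}\right) m{\left(8,-8 \right)} = \left(11 + 1\right) \left(6 - -48\right) = 12 \left(6 + 48\right) = 12 \cdot 54 = 648$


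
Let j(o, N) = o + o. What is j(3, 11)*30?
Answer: 180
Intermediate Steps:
j(o, N) = 2*o
j(3, 11)*30 = (2*3)*30 = 6*30 = 180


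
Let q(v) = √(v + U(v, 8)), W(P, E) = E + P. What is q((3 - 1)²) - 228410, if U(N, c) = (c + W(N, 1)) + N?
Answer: -228410 + √21 ≈ -2.2841e+5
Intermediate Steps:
U(N, c) = 1 + c + 2*N (U(N, c) = (c + (1 + N)) + N = (1 + N + c) + N = 1 + c + 2*N)
q(v) = √(9 + 3*v) (q(v) = √(v + (1 + 8 + 2*v)) = √(v + (9 + 2*v)) = √(9 + 3*v))
q((3 - 1)²) - 228410 = √(9 + 3*(3 - 1)²) - 228410 = √(9 + 3*2²) - 228410 = √(9 + 3*4) - 228410 = √(9 + 12) - 228410 = √21 - 228410 = -228410 + √21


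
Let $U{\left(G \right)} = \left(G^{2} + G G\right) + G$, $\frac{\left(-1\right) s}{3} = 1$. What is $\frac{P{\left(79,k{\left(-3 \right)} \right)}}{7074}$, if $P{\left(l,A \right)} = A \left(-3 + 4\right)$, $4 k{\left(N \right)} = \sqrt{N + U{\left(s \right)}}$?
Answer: $\frac{\sqrt{3}}{14148} \approx 0.00012242$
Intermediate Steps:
$s = -3$ ($s = \left(-3\right) 1 = -3$)
$U{\left(G \right)} = G + 2 G^{2}$ ($U{\left(G \right)} = \left(G^{2} + G^{2}\right) + G = 2 G^{2} + G = G + 2 G^{2}$)
$k{\left(N \right)} = \frac{\sqrt{15 + N}}{4}$ ($k{\left(N \right)} = \frac{\sqrt{N - 3 \left(1 + 2 \left(-3\right)\right)}}{4} = \frac{\sqrt{N - 3 \left(1 - 6\right)}}{4} = \frac{\sqrt{N - -15}}{4} = \frac{\sqrt{N + 15}}{4} = \frac{\sqrt{15 + N}}{4}$)
$P{\left(l,A \right)} = A$ ($P{\left(l,A \right)} = A 1 = A$)
$\frac{P{\left(79,k{\left(-3 \right)} \right)}}{7074} = \frac{\frac{1}{4} \sqrt{15 - 3}}{7074} = \frac{\sqrt{12}}{4} \cdot \frac{1}{7074} = \frac{2 \sqrt{3}}{4} \cdot \frac{1}{7074} = \frac{\sqrt{3}}{2} \cdot \frac{1}{7074} = \frac{\sqrt{3}}{14148}$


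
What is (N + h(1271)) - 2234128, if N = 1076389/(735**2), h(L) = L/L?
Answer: -1206930182186/540225 ≈ -2.2341e+6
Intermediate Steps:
h(L) = 1
N = 1076389/540225 ≈ 1.9925
(N + h(1271)) - 2234128 = (1076389/540225 + 1) - 2234128 = 1616614/540225 - 2234128 = -1206930182186/540225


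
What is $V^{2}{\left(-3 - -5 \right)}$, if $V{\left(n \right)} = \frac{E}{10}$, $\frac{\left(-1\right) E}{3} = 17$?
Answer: $\frac{2601}{100} \approx 26.01$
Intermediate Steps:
$E = -51$ ($E = \left(-3\right) 17 = -51$)
$V{\left(n \right)} = - \frac{51}{10}$
$V^{2}{\left(-3 - -5 \right)} = \left(- \frac{51}{10}\right)^{2} = \frac{2601}{100}$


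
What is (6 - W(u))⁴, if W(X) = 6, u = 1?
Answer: 0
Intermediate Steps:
(6 - W(u))⁴ = (6 - 1*6)⁴ = (6 - 6)⁴ = 0⁴ = 0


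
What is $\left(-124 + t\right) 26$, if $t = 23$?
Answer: $-2626$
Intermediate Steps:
$\left(-124 + t\right) 26 = \left(-124 + 23\right) 26 = \left(-101\right) 26 = -2626$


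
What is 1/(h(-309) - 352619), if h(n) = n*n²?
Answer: -1/29856248 ≈ -3.3494e-8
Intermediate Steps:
h(n) = n³
1/(h(-309) - 352619) = 1/((-309)³ - 352619) = 1/(-29503629 - 352619) = 1/(-29856248) = -1/29856248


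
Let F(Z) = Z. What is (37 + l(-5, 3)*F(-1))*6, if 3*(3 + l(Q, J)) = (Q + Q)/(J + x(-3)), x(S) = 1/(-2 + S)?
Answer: 1730/7 ≈ 247.14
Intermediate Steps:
l(Q, J) = -3 + 2*Q/(3*(-⅕ + J)) (l(Q, J) = -3 + ((Q + Q)/(J + 1/(-2 - 3)))/3 = -3 + ((2*Q)/(J + 1/(-5)))/3 = -3 + ((2*Q)/(J - ⅕))/3 = -3 + ((2*Q)/(-⅕ + J))/3 = -3 + (2*Q/(-⅕ + J))/3 = -3 + 2*Q/(3*(-⅕ + J)))
(37 + l(-5, 3)*F(-1))*6 = (37 + ((9 - 45*3 + 10*(-5))/(3*(-1 + 5*3)))*(-1))*6 = (37 + ((9 - 135 - 50)/(3*(-1 + 15)))*(-1))*6 = (37 + ((⅓)*(-176)/14)*(-1))*6 = (37 + ((⅓)*(1/14)*(-176))*(-1))*6 = (37 - 88/21*(-1))*6 = (37 + 88/21)*6 = (865/21)*6 = 1730/7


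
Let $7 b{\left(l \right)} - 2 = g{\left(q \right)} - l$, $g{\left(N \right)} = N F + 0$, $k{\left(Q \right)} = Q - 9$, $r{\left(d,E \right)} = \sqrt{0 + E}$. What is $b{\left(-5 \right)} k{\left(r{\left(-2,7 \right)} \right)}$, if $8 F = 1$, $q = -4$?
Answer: $- \frac{117}{14} + \frac{13 \sqrt{7}}{14} \approx -5.9004$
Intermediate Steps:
$F = \frac{1}{8}$ ($F = \frac{1}{8} \cdot 1 = \frac{1}{8} \approx 0.125$)
$r{\left(d,E \right)} = \sqrt{E}$
$k{\left(Q \right)} = -9 + Q$ ($k{\left(Q \right)} = Q - 9 = -9 + Q$)
$g{\left(N \right)} = \frac{N}{8}$ ($g{\left(N \right)} = N \frac{1}{8} + 0 = \frac{N}{8} + 0 = \frac{N}{8}$)
$b{\left(l \right)} = \frac{3}{14} - \frac{l}{7}$ ($b{\left(l \right)} = \frac{2}{7} + \frac{\frac{1}{8} \left(-4\right) - l}{7} = \frac{2}{7} + \frac{- \frac{1}{2} - l}{7} = \frac{2}{7} - \left(\frac{1}{14} + \frac{l}{7}\right) = \frac{3}{14} - \frac{l}{7}$)
$b{\left(-5 \right)} k{\left(r{\left(-2,7 \right)} \right)} = \left(\frac{3}{14} - - \frac{5}{7}\right) \left(-9 + \sqrt{7}\right) = \left(\frac{3}{14} + \frac{5}{7}\right) \left(-9 + \sqrt{7}\right) = \frac{13 \left(-9 + \sqrt{7}\right)}{14} = - \frac{117}{14} + \frac{13 \sqrt{7}}{14}$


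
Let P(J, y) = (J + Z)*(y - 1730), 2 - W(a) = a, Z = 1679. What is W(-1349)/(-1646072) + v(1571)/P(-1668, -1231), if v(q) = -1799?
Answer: 416754301/7659173016 ≈ 0.054412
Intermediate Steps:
W(a) = 2 - a
P(J, y) = (-1730 + y)*(1679 + J) (P(J, y) = (J + 1679)*(y - 1730) = (1679 + J)*(-1730 + y) = (-1730 + y)*(1679 + J))
W(-1349)/(-1646072) + v(1571)/P(-1668, -1231) = (2 - 1*(-1349))/(-1646072) - 1799/(-2904670 - 1730*(-1668) + 1679*(-1231) - 1668*(-1231)) = (2 + 1349)*(-1/1646072) - 1799/(-2904670 + 2885640 - 2066849 + 2053308) = 1351*(-1/1646072) - 1799/(-32571) = -1351/1646072 - 1799*(-1/32571) = -1351/1646072 + 257/4653 = 416754301/7659173016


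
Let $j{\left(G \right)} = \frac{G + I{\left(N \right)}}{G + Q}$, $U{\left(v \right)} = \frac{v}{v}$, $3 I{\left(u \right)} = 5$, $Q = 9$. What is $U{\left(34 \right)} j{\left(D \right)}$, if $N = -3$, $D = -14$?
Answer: $\frac{37}{15} \approx 2.4667$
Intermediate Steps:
$I{\left(u \right)} = \frac{5}{3}$ ($I{\left(u \right)} = \frac{1}{3} \cdot 5 = \frac{5}{3}$)
$U{\left(v \right)} = 1$
$j{\left(G \right)} = \frac{\frac{5}{3} + G}{9 + G}$ ($j{\left(G \right)} = \frac{G + \frac{5}{3}}{G + 9} = \frac{\frac{5}{3} + G}{9 + G}$)
$U{\left(34 \right)} j{\left(D \right)} = 1 \frac{\frac{5}{3} - 14}{9 - 14} = 1 \frac{1}{-5} \left(- \frac{37}{3}\right) = 1 \left(\left(- \frac{1}{5}\right) \left(- \frac{37}{3}\right)\right) = 1 \cdot \frac{37}{15} = \frac{37}{15}$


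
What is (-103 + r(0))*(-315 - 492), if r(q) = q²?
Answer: 83121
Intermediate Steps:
(-103 + r(0))*(-315 - 492) = (-103 + 0²)*(-315 - 492) = (-103 + 0)*(-807) = -103*(-807) = 83121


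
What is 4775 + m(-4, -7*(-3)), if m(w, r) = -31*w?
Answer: 4899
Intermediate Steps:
4775 + m(-4, -7*(-3)) = 4775 - 31*(-4) = 4775 + 124 = 4899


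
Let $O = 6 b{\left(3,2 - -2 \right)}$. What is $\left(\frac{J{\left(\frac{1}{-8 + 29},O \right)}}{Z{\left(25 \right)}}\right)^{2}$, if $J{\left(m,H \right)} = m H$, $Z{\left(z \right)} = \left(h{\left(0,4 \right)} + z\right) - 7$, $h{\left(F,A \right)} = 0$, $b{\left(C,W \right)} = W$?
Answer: $\frac{16}{3969} \approx 0.0040312$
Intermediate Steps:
$Z{\left(z \right)} = -7 + z$ ($Z{\left(z \right)} = \left(0 + z\right) - 7 = z - 7 = -7 + z$)
$O = 24$ ($O = 6 \left(2 - -2\right) = 6 \left(2 + 2\right) = 6 \cdot 4 = 24$)
$J{\left(m,H \right)} = H m$
$\left(\frac{J{\left(\frac{1}{-8 + 29},O \right)}}{Z{\left(25 \right)}}\right)^{2} = \left(\frac{24 \frac{1}{-8 + 29}}{-7 + 25}\right)^{2} = \left(\frac{24 \cdot \frac{1}{21}}{18}\right)^{2} = \left(24 \cdot \frac{1}{21} \cdot \frac{1}{18}\right)^{2} = \left(\frac{8}{7} \cdot \frac{1}{18}\right)^{2} = \left(\frac{4}{63}\right)^{2} = \frac{16}{3969}$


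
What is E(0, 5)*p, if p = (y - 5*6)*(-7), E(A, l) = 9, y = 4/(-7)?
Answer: 1926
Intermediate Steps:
y = -4/7 (y = 4*(-⅐) = -4/7 ≈ -0.57143)
p = 214 (p = (-4/7 - 5*6)*(-7) = (-4/7 - 30)*(-7) = -214/7*(-7) = 214)
E(0, 5)*p = 9*214 = 1926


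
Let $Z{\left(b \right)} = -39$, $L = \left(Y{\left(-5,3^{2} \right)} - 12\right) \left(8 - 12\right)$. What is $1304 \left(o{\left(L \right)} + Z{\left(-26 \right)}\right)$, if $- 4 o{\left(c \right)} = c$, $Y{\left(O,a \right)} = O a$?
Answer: $-125184$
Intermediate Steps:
$L = 228$ ($L = \left(- 5 \cdot 3^{2} - 12\right) \left(8 - 12\right) = \left(\left(-5\right) 9 - 12\right) \left(-4\right) = \left(-45 - 12\right) \left(-4\right) = \left(-57\right) \left(-4\right) = 228$)
$o{\left(c \right)} = - \frac{c}{4}$
$1304 \left(o{\left(L \right)} + Z{\left(-26 \right)}\right) = 1304 \left(\left(- \frac{1}{4}\right) 228 - 39\right) = 1304 \left(-57 - 39\right) = 1304 \left(-96\right) = -125184$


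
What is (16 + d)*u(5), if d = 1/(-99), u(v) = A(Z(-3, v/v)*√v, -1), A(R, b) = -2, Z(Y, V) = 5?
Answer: -3166/99 ≈ -31.980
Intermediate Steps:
u(v) = -2
d = -1/99 ≈ -0.010101
(16 + d)*u(5) = (16 - 1/99)*(-2) = (1583/99)*(-2) = -3166/99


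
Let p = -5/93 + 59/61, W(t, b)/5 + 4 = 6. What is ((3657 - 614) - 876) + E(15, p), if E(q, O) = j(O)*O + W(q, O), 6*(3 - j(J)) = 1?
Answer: 37094410/17019 ≈ 2179.6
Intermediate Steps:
W(t, b) = 10 (W(t, b) = -20 + 5*6 = -20 + 30 = 10)
j(J) = 17/6 (j(J) = 3 - ⅙*1 = 3 - ⅙ = 17/6)
p = 5182/5673 (p = -5*1/93 + 59*(1/61) = -5/93 + 59/61 = 5182/5673 ≈ 0.91345)
E(q, O) = 10 + 17*O/6 (E(q, O) = 17*O/6 + 10 = 10 + 17*O/6)
((3657 - 614) - 876) + E(15, p) = ((3657 - 614) - 876) + (10 + (17/6)*(5182/5673)) = (3043 - 876) + (10 + 44047/17019) = 2167 + 214237/17019 = 37094410/17019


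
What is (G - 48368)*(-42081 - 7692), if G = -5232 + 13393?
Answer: 2001223011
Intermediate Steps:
G = 8161
(G - 48368)*(-42081 - 7692) = (8161 - 48368)*(-42081 - 7692) = -40207*(-49773) = 2001223011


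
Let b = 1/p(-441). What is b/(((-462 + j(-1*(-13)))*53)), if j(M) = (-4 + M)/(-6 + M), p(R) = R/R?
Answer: -7/170925 ≈ -4.0954e-5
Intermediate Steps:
p(R) = 1
j(M) = (-4 + M)/(-6 + M)
b = 1 (b = 1/1 = 1)
b/(((-462 + j(-1*(-13)))*53)) = 1/((-462 + (-4 - 1*(-13))/(-6 - 1*(-13)))*53) = 1/((-462 + (-4 + 13)/(-6 + 13))*53) = 1/((-462 + 9/7)*53) = 1/(-3225/7*53) = 1/(-170925/7) = 1*(-7/170925) = -7/170925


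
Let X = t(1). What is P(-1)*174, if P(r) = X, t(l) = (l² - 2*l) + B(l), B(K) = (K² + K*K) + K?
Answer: 348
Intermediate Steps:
B(K) = K + 2*K² (B(K) = (K² + K²) + K = 2*K² + K = K + 2*K²)
t(l) = l² - 2*l + l*(1 + 2*l) (t(l) = (l² - 2*l) + l*(1 + 2*l) = l² - 2*l + l*(1 + 2*l))
X = 2 (X = 1*(-1 + 3*1) = 1*(-1 + 3) = 1*2 = 2)
P(r) = 2
P(-1)*174 = 2*174 = 348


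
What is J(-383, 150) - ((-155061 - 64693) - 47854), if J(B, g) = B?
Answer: 267225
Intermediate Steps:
J(-383, 150) - ((-155061 - 64693) - 47854) = -383 - ((-155061 - 64693) - 47854) = -383 - (-219754 - 47854) = -383 - 1*(-267608) = -383 + 267608 = 267225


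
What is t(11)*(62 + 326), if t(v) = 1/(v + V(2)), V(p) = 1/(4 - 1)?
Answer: 582/17 ≈ 34.235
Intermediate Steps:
V(p) = ⅓ (V(p) = 1/3 = ⅓)
t(v) = 1/(⅓ + v) (t(v) = 1/(v + ⅓) = 1/(⅓ + v))
t(11)*(62 + 326) = (3/(1 + 3*11))*(62 + 326) = (3/(1 + 33))*388 = (3/34)*388 = 582/17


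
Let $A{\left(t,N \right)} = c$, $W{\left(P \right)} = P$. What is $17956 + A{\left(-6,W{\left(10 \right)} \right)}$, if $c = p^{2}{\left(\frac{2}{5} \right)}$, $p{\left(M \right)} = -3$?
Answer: $17965$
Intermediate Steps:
$c = 9$ ($c = \left(-3\right)^{2} = 9$)
$A{\left(t,N \right)} = 9$
$17956 + A{\left(-6,W{\left(10 \right)} \right)} = 17956 + 9 = 17965$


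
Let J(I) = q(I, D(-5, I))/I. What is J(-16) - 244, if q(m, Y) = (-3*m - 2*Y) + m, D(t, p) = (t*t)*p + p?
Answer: -298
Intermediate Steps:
D(t, p) = p + p*t² (D(t, p) = t²*p + p = p*t² + p = p + p*t²)
q(m, Y) = -2*Y - 2*m
J(I) = -54 (J(I) = (-2*I*(1 + (-5)²) - 2*I)/I = (-2*I*(1 + 25) - 2*I)/I = (-2*I*26 - 2*I)/I = (-52*I - 2*I)/I = (-54*I)/I = -54)
J(-16) - 244 = -54 - 244 = -298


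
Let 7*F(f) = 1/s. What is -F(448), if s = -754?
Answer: 1/5278 ≈ 0.00018947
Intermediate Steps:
F(f) = -1/5278 (F(f) = (1/7)/(-754) = (1/7)*(-1/754) = -1/5278)
-F(448) = -1*(-1/5278) = 1/5278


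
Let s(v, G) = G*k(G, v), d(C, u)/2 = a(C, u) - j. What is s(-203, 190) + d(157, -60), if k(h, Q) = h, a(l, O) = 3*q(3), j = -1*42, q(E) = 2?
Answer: 36196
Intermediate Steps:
j = -42
a(l, O) = 6 (a(l, O) = 3*2 = 6)
d(C, u) = 96 (d(C, u) = 2*(6 - 1*(-42)) = 2*(6 + 42) = 2*48 = 96)
s(v, G) = G² (s(v, G) = G*G = G²)
s(-203, 190) + d(157, -60) = 190² + 96 = 36100 + 96 = 36196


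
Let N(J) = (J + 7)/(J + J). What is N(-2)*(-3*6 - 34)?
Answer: 65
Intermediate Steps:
N(J) = (7 + J)/(2*J) (N(J) = (7 + J)/((2*J)) = (7 + J)*(1/(2*J)) = (7 + J)/(2*J))
N(-2)*(-3*6 - 34) = ((1/2)*(7 - 2)/(-2))*(-3*6 - 34) = ((1/2)*(-1/2)*5)*(-18 - 34) = -5/4*(-52) = 65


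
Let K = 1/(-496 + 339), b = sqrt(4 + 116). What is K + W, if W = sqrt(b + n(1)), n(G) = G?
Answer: -1/157 + sqrt(1 + 2*sqrt(30)) ≈ 3.4512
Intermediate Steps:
b = 2*sqrt(30) (b = sqrt(120) = 2*sqrt(30) ≈ 10.954)
W = sqrt(1 + 2*sqrt(30)) (W = sqrt(2*sqrt(30) + 1) = sqrt(1 + 2*sqrt(30)) ≈ 3.4575)
K = -1/157 (K = 1/(-157) = -1/157 ≈ -0.0063694)
K + W = -1/157 + sqrt(1 + 2*sqrt(30))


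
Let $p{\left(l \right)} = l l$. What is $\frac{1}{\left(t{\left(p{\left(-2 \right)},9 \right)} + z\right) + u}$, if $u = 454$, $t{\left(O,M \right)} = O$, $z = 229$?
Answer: $\frac{1}{687} \approx 0.0014556$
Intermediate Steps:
$p{\left(l \right)} = l^{2}$
$\frac{1}{\left(t{\left(p{\left(-2 \right)},9 \right)} + z\right) + u} = \frac{1}{\left(\left(-2\right)^{2} + 229\right) + 454} = \frac{1}{\left(4 + 229\right) + 454} = \frac{1}{233 + 454} = \frac{1}{687}$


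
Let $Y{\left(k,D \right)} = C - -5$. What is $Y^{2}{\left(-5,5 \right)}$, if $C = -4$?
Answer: $1$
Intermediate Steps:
$Y{\left(k,D \right)} = 1$ ($Y{\left(k,D \right)} = -4 - -5 = -4 + 5 = 1$)
$Y^{2}{\left(-5,5 \right)} = 1^{2} = 1$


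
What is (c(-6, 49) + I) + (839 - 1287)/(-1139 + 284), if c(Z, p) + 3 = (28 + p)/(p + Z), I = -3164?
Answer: -116349656/36765 ≈ -3164.7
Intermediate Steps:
c(Z, p) = -3 + (28 + p)/(Z + p) (c(Z, p) = -3 + (28 + p)/(p + Z) = -3 + (28 + p)/(Z + p))
(c(-6, 49) + I) + (839 - 1287)/(-1139 + 284) = ((28 - 3*(-6) - 2*49)/(-6 + 49) - 3164) + (839 - 1287)/(-1139 + 284) = ((28 + 18 - 98)/43 - 3164) - 448/(-855) = ((1/43)*(-52) - 3164) - 448*(-1/855) = (-52/43 - 3164) + 448/855 = -136104/43 + 448/855 = -116349656/36765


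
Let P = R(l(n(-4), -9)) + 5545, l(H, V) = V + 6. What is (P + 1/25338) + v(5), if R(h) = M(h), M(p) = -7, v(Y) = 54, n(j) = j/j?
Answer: 141690097/25338 ≈ 5592.0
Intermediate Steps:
n(j) = 1
l(H, V) = 6 + V
R(h) = -7
P = 5538 (P = -7 + 5545 = 5538)
(P + 1/25338) + v(5) = (5538 + 1/25338) + 54 = 140321845/25338 + 54 = 141690097/25338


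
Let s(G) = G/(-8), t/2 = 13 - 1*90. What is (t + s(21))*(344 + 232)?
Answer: -90216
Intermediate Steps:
t = -154 (t = 2*(13 - 1*90) = 2*(13 - 90) = 2*(-77) = -154)
s(G) = -G/8 (s(G) = G*(-⅛) = -G/8)
(t + s(21))*(344 + 232) = (-154 - ⅛*21)*(344 + 232) = (-154 - 21/8)*576 = -1253/8*576 = -90216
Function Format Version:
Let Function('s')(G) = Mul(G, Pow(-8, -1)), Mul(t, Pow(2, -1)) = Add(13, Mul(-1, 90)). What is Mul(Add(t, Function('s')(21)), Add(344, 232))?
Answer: -90216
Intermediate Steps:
t = -154 (t = Mul(2, Add(13, Mul(-1, 90))) = Mul(2, Add(13, -90)) = Mul(2, -77) = -154)
Function('s')(G) = Mul(Rational(-1, 8), G) (Function('s')(G) = Mul(G, Rational(-1, 8)) = Mul(Rational(-1, 8), G))
Mul(Add(t, Function('s')(21)), Add(344, 232)) = Mul(Add(-154, Mul(Rational(-1, 8), 21)), Add(344, 232)) = Mul(Add(-154, Rational(-21, 8)), 576) = Mul(Rational(-1253, 8), 576) = -90216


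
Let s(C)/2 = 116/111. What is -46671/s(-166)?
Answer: -5180481/232 ≈ -22330.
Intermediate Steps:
s(C) = 232/111 (s(C) = 2*(116/111) = 232/111)
-46671/s(-166) = -46671/232/111 = -46671*111/232 = -5180481/232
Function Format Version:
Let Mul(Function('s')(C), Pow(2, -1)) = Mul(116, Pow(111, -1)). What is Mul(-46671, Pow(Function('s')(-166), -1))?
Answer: Rational(-5180481, 232) ≈ -22330.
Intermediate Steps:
Function('s')(C) = Rational(232, 111) (Function('s')(C) = Mul(2, Mul(116, Pow(111, -1))) = Mul(2, Mul(116, Rational(1, 111))) = Mul(2, Rational(116, 111)) = Rational(232, 111))
Mul(-46671, Pow(Function('s')(-166), -1)) = Mul(-46671, Pow(Rational(232, 111), -1)) = Mul(-46671, Rational(111, 232)) = Rational(-5180481, 232)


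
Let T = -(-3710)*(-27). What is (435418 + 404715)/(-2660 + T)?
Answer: -120019/14690 ≈ -8.1701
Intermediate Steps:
T = -100170 (T = -371*270 = -100170)
(435418 + 404715)/(-2660 + T) = (435418 + 404715)/(-2660 - 100170) = 840133/(-102830) = 840133*(-1/102830) = -120019/14690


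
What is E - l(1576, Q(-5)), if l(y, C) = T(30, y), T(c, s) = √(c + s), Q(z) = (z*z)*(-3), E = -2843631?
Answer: -2843631 - √1606 ≈ -2.8437e+6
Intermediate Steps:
Q(z) = -3*z² (Q(z) = z²*(-3) = -3*z²)
l(y, C) = √(30 + y)
E - l(1576, Q(-5)) = -2843631 - √(30 + 1576) = -2843631 - √1606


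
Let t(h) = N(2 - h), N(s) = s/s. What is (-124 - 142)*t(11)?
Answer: -266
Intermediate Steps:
N(s) = 1
t(h) = 1
(-124 - 142)*t(11) = (-124 - 142)*1 = -266*1 = -266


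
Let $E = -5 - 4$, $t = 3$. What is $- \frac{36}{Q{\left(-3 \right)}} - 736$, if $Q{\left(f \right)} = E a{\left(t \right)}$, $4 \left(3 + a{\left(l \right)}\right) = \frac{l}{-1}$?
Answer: $- \frac{11056}{15} \approx -737.07$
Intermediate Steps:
$E = -9$ ($E = -5 - 4 = -9$)
$a{\left(l \right)} = -3 - \frac{l}{4}$ ($a{\left(l \right)} = -3 + \frac{l \frac{1}{-1}}{4} = -3 + \frac{l \left(-1\right)}{4} = -3 + \frac{\left(-1\right) l}{4} = -3 - \frac{l}{4}$)
$Q{\left(f \right)} = \frac{135}{4}$ ($Q{\left(f \right)} = - 9 \left(-3 - \frac{3}{4}\right) = \left(-9\right) \left(- \frac{15}{4}\right) = \frac{135}{4}$)
$- \frac{36}{Q{\left(-3 \right)}} - 736 = - \frac{36}{\frac{135}{4}} - 736 = \left(-36\right) \frac{4}{135} - 736 = - \frac{16}{15} - 736 = - \frac{11056}{15}$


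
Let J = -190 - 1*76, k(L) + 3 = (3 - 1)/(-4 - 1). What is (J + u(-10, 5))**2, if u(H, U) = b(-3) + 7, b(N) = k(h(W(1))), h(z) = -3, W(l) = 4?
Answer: 1721344/25 ≈ 68854.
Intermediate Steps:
k(L) = -17/5 (k(L) = -3 + (3 - 1)/(-4 - 1) = -3 + 2/(-5) = -3 + 2*(-1/5) = -3 - 2/5 = -17/5)
b(N) = -17/5
u(H, U) = 18/5 (u(H, U) = -17/5 + 7 = 18/5)
J = -266 (J = -190 - 76 = -266)
(J + u(-10, 5))**2 = (-266 + 18/5)**2 = (-1312/5)**2 = 1721344/25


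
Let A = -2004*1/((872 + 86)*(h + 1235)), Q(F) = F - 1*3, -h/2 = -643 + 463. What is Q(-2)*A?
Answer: 1002/152801 ≈ 0.0065575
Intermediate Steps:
h = 360 (h = -2*(-643 + 463) = -2*(-180) = 360)
Q(F) = -3 + F (Q(F) = F - 3 = -3 + F)
A = -1002/764005 (A = -2004*1/((360 + 1235)*(872 + 86)) = -2004/(1595*958) = -2004/1528010 = -2004*1/1528010 = -1002/764005 ≈ -0.0013115)
Q(-2)*A = (-3 - 2)*(-1002/764005) = -5*(-1002/764005) = 1002/152801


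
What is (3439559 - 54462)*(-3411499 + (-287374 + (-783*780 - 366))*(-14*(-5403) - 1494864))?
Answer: 4316469782541077917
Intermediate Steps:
(3439559 - 54462)*(-3411499 + (-287374 + (-783*780 - 366))*(-14*(-5403) - 1494864)) = 3385097*(-3411499 + (-287374 + (-610740 - 366))*(75642 - 1494864)) = 3385097*(-3411499 + (-287374 - 611106)*(-1419222)) = 3385097*(-3411499 - 898480*(-1419222)) = 3385097*(-3411499 + 1275142582560) = 3385097*1275139171061 = 4316469782541077917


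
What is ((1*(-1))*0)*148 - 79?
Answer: -79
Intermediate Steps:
((1*(-1))*0)*148 - 79 = -1*0*148 - 79 = 0*148 - 79 = 0 - 79 = -79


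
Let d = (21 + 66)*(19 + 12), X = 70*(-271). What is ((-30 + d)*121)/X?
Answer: -46101/2710 ≈ -17.011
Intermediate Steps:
X = -18970
d = 2697 (d = 87*31 = 2697)
((-30 + d)*121)/X = ((-30 + 2697)*121)/(-18970) = (2667*121)*(-1/18970) = 322707*(-1/18970) = -46101/2710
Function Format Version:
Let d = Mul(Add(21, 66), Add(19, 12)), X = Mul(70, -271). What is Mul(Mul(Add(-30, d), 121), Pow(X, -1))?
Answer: Rational(-46101, 2710) ≈ -17.011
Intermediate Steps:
X = -18970
d = 2697 (d = Mul(87, 31) = 2697)
Mul(Mul(Add(-30, d), 121), Pow(X, -1)) = Mul(Mul(Add(-30, 2697), 121), Pow(-18970, -1)) = Mul(Mul(2667, 121), Rational(-1, 18970)) = Mul(322707, Rational(-1, 18970)) = Rational(-46101, 2710)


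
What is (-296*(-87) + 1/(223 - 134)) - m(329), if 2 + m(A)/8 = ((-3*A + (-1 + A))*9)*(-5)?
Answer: -18821007/89 ≈ -2.1147e+5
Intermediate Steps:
m(A) = 344 + 720*A (m(A) = -16 + 8*(((-3*A + (-1 + A))*9)*(-5)) = -16 + 8*(((-1 - 2*A)*9)*(-5)) = -16 + 8*((-9 - 18*A)*(-5)) = -16 + 8*(45 + 90*A) = -16 + (360 + 720*A) = 344 + 720*A)
(-296*(-87) + 1/(223 - 134)) - m(329) = (-296*(-87) + 1/(223 - 134)) - (344 + 720*329) = (25752 + 1/89) - (344 + 236880) = (25752 + 1/89) - 1*237224 = 2291929/89 - 237224 = -18821007/89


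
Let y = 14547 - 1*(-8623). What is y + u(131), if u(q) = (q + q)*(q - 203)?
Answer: 4306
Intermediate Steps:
u(q) = 2*q*(-203 + q) (u(q) = (2*q)*(-203 + q) = 2*q*(-203 + q))
y = 23170 (y = 14547 + 8623 = 23170)
y + u(131) = 23170 + 2*131*(-203 + 131) = 23170 + 2*131*(-72) = 23170 - 18864 = 4306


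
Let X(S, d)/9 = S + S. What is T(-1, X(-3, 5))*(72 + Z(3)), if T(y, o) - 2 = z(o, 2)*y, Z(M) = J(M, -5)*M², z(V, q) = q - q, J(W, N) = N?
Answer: 54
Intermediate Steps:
z(V, q) = 0
X(S, d) = 18*S (X(S, d) = 9*(S + S) = 9*(2*S) = 18*S)
Z(M) = -5*M²
T(y, o) = 2 (T(y, o) = 2 + 0*y = 2 + 0 = 2)
T(-1, X(-3, 5))*(72 + Z(3)) = 2*(72 - 5*3²) = 2*(72 - 5*9) = 2*(72 - 45) = 2*27 = 54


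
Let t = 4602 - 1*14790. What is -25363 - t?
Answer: -15175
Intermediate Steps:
t = -10188 (t = 4602 - 14790 = -10188)
-25363 - t = -25363 - 1*(-10188) = -25363 + 10188 = -15175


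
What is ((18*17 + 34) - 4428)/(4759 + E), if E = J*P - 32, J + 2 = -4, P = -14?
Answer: -4088/4811 ≈ -0.84972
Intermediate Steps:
J = -6 (J = -2 - 4 = -6)
E = 52 (E = -6*(-14) - 32 = 84 - 32 = 52)
((18*17 + 34) - 4428)/(4759 + E) = ((18*17 + 34) - 4428)/(4759 + 52) = ((306 + 34) - 4428)/4811 = (340 - 4428)*(1/4811) = -4088*1/4811 = -4088/4811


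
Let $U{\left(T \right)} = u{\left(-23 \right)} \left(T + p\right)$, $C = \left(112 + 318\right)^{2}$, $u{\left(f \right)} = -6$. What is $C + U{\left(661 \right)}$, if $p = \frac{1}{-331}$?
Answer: $\frac{59889160}{331} \approx 1.8093 \cdot 10^{5}$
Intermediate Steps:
$C = 184900$ ($C = 430^{2} = 184900$)
$p = - \frac{1}{331} \approx -0.0030211$
$U{\left(T \right)} = \frac{6}{331} - 6 T$ ($U{\left(T \right)} = - 6 \left(T - \frac{1}{331}\right) = - 6 \left(- \frac{1}{331} + T\right) = \frac{6}{331} - 6 T$)
$C + U{\left(661 \right)} = 184900 + \left(\frac{6}{331} - 3966\right) = 184900 - \frac{1312740}{331} = \frac{59889160}{331}$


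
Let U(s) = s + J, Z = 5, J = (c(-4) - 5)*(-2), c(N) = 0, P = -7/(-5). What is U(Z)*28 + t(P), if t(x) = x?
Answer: 2107/5 ≈ 421.40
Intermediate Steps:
P = 7/5 (P = -7*(-⅕) = 7/5 ≈ 1.4000)
J = 10 (J = (0 - 5)*(-2) = -5*(-2) = 10)
U(s) = 10 + s (U(s) = s + 10 = 10 + s)
U(Z)*28 + t(P) = (10 + 5)*28 + 7/5 = 15*28 + 7/5 = 420 + 7/5 = 2107/5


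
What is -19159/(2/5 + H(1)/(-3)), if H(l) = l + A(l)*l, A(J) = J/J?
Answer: 287385/4 ≈ 71846.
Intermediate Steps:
A(J) = 1
H(l) = 2*l (H(l) = l + 1*l = l + l = 2*l)
-19159/(2/5 + H(1)/(-3)) = -19159/(2/5 + (2*1)/(-3)) = -19159/(2*(⅕) + 2*(-⅓)) = -19159/(⅖ - ⅔) = -19159/(-4/15) = -19159*(-15)/4 = -2737*(-105/4) = 287385/4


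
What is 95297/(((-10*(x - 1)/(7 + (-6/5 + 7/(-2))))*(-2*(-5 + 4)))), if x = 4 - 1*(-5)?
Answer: -2191831/1600 ≈ -1369.9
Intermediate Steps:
x = 9 (x = 4 + 5 = 9)
95297/(((-10*(x - 1)/(7 + (-6/5 + 7/(-2))))*(-2*(-5 + 4)))) = 95297/(((-10*(9 - 1)/(7 + (-6/5 + 7/(-2))))*(-2*(-5 + 4)))) = 95297/(((-80/(7 + (-6*⅕ + 7*(-½))))*(-2*(-1)))) = 95297/((-80/(7 + (-6/5 - 7/2))*2)) = 95297/((-80/(7 - 47/10)*2)) = 95297/((-80/23/10*2)) = 95297/((-80*10/23*2)) = 95297/((-10*80/23*2)) = 95297/((-800/23*2)) = 95297/(-1600/23) = 95297*(-23/1600) = -2191831/1600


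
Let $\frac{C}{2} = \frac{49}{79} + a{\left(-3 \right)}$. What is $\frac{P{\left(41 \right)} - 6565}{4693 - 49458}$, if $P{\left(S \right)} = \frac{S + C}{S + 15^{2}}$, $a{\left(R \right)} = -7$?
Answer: $\frac{137954679}{940691710} \approx 0.14665$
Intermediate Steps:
$C = - \frac{1008}{79}$ ($C = 2 \left(\frac{49}{79} - 7\right) = 2 \left(- \frac{504}{79}\right) = - \frac{1008}{79} \approx -12.759$)
$P{\left(S \right)} = \frac{- \frac{1008}{79} + S}{225 + S}$ ($P{\left(S \right)} = \frac{S - \frac{1008}{79}}{S + 15^{2}} = \frac{- \frac{1008}{79} + S}{S + 225} = \frac{- \frac{1008}{79} + S}{225 + S}$)
$\frac{P{\left(41 \right)} - 6565}{4693 - 49458} = \frac{\frac{- \frac{1008}{79} + 41}{225 + 41} - 6565}{4693 - 49458} = \frac{\frac{1}{266} \cdot \frac{2231}{79} - 6565}{-44765} = \left(\frac{1}{266} \cdot \frac{2231}{79} - 6565\right) \left(- \frac{1}{44765}\right) = \left(\frac{2231}{21014} - 6565\right) \left(- \frac{1}{44765}\right) = \left(- \frac{137954679}{21014}\right) \left(- \frac{1}{44765}\right) = \frac{137954679}{940691710}$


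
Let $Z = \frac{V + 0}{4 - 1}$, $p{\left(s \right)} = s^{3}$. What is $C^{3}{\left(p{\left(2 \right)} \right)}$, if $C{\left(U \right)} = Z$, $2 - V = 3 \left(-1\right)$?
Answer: $\frac{125}{27} \approx 4.6296$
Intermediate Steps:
$V = 5$ ($V = 2 - 3 \left(-1\right) = 2 - -3 = 2 + 3 = 5$)
$Z = \frac{5}{3}$ ($Z = \frac{5 + 0}{4 - 1} = \frac{5}{3} \approx 1.6667$)
$C{\left(U \right)} = \frac{5}{3}$
$C^{3}{\left(p{\left(2 \right)} \right)} = \left(\frac{5}{3}\right)^{3} = \frac{125}{27}$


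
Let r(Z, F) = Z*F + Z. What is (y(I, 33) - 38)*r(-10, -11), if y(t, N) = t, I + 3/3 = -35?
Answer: -7400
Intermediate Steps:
I = -36 (I = -1 - 35 = -36)
r(Z, F) = Z + F*Z (r(Z, F) = F*Z + Z = Z + F*Z)
(y(I, 33) - 38)*r(-10, -11) = (-36 - 38)*(-10*(1 - 11)) = -(-740)*(-10) = -74*100 = -7400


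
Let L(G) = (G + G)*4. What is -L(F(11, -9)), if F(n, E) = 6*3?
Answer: -144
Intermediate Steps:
F(n, E) = 18
L(G) = 8*G (L(G) = (2*G)*4 = 8*G)
-L(F(11, -9)) = -8*18 = -1*144 = -144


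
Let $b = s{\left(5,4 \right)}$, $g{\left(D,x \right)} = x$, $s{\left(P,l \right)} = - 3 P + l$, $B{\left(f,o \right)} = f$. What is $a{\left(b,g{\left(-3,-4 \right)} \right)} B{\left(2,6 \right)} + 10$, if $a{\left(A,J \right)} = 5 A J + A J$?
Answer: $538$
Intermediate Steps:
$s{\left(P,l \right)} = l - 3 P$
$b = -11$ ($b = 4 - 15 = -11$)
$a{\left(A,J \right)} = 6 A J$ ($a{\left(A,J \right)} = 5 A J + A J = 6 A J$)
$a{\left(b,g{\left(-3,-4 \right)} \right)} B{\left(2,6 \right)} + 10 = 6 \left(-11\right) \left(-4\right) 2 + 10 = 264 \cdot 2 + 10 = 528 + 10 = 538$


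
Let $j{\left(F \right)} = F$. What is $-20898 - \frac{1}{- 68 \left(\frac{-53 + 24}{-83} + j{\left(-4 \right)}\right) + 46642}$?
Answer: $- \frac{81332717303}{3891890} \approx -20898.0$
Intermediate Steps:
$-20898 - \frac{1}{- 68 \left(\frac{-53 + 24}{-83} + j{\left(-4 \right)}\right) + 46642} = -20898 - \frac{1}{- 68 \left(\frac{-53 + 24}{-83} - 4\right) + 46642} = -20898 - \frac{1}{- 68 \left(\left(-29\right) \left(- \frac{1}{83}\right) - 4\right) + 46642} = -20898 - \frac{1}{- 68 \left(\frac{29}{83} - 4\right) + 46642} = -20898 - \frac{1}{\left(-68\right) \left(- \frac{303}{83}\right) + 46642} = -20898 - \frac{1}{\frac{20604}{83} + 46642} = -20898 - \frac{1}{\frac{3891890}{83}} = -20898 - \frac{83}{3891890} = - \frac{81332717303}{3891890}$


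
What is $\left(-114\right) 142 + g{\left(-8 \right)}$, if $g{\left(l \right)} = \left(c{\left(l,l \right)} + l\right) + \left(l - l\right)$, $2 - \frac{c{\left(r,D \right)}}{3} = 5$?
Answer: $-16205$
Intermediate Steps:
$c{\left(r,D \right)} = -9$ ($c{\left(r,D \right)} = 6 - 15 = -9$)
$g{\left(l \right)} = -9 + l$ ($g{\left(l \right)} = \left(-9 + l\right) + \left(l - l\right) = \left(-9 + l\right) + 0 = -9 + l$)
$\left(-114\right) 142 + g{\left(-8 \right)} = \left(-114\right) 142 - 17 = -16188 - 17 = -16205$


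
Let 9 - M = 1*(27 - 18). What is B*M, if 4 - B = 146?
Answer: 0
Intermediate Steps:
B = -142 (B = 4 - 1*146 = 4 - 146 = -142)
M = 0 (M = 9 - (27 - 18) = 9 - 9 = 0)
B*M = -142*0 = 0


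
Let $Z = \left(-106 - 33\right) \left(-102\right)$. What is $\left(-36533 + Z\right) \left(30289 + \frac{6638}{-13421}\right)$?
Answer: $- \frac{9087352903005}{13421} \approx -6.771 \cdot 10^{8}$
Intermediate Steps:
$Z = 14178$ ($Z = \left(-139\right) \left(-102\right) = 14178$)
$\left(-36533 + Z\right) \left(30289 + \frac{6638}{-13421}\right) = \left(-36533 + 14178\right) \left(30289 + \frac{6638}{-13421}\right) = - 22355 \left(30289 + 6638 \left(- \frac{1}{13421}\right)\right) = - 22355 \left(30289 - \frac{6638}{13421}\right) = \left(-22355\right) \frac{406502031}{13421} = - \frac{9087352903005}{13421}$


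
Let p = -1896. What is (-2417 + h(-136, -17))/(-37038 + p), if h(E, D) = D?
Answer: 1217/19467 ≈ 0.062516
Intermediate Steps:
(-2417 + h(-136, -17))/(-37038 + p) = (-2417 - 17)/(-37038 - 1896) = -2434/(-38934) = -2434*(-1/38934) = 1217/19467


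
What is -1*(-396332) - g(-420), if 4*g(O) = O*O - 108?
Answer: 352259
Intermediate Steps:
g(O) = -27 + O²/4 (g(O) = (O*O - 108)/4 = (O² - 108)/4 = (-108 + O²)/4 = -27 + O²/4)
-1*(-396332) - g(-420) = -1*(-396332) - (-27 + (¼)*(-420)²) = 396332 - (-27 + (¼)*176400) = 396332 - (-27 + 44100) = 396332 - 1*44073 = 396332 - 44073 = 352259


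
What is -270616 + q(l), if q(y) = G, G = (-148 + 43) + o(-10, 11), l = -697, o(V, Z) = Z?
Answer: -270710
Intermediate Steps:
G = -94 (G = (-148 + 43) + 11 = -105 + 11 = -94)
q(y) = -94
-270616 + q(l) = -270616 - 94 = -270710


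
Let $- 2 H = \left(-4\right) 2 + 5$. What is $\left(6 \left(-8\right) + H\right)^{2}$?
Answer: $\frac{8649}{4} \approx 2162.3$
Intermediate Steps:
$H = \frac{3}{2}$ ($H = - \frac{\left(-4\right) 2 + 5}{2} = - \frac{-8 + 5}{2} = \left(- \frac{1}{2}\right) \left(-3\right) = \frac{3}{2} \approx 1.5$)
$\left(6 \left(-8\right) + H\right)^{2} = \left(6 \left(-8\right) + \frac{3}{2}\right)^{2} = \left(-48 + \frac{3}{2}\right)^{2} = \left(- \frac{93}{2}\right)^{2} = \frac{8649}{4}$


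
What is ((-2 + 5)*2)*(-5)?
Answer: -30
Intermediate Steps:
((-2 + 5)*2)*(-5) = (3*2)*(-5) = 6*(-5) = -30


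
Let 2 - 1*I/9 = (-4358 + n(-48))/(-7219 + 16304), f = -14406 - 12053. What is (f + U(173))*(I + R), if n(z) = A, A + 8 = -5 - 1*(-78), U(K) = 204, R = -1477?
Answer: 69399200878/1817 ≈ 3.8194e+7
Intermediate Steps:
f = -26459
A = 65 (A = -8 + (-5 - 1*(-78)) = -8 + (-5 + 78) = -8 + 73 = 65)
n(z) = 65
I = 202167/9085 (I = 18 - 9*(-4358 + 65)/(-7219 + 16304) = 18 - (-38637)/9085 = 18 - 9*(-4293/9085) = 18 + 38637/9085 = 202167/9085 ≈ 22.253)
(f + U(173))*(I + R) = (-26459 + 204)*(202167/9085 - 1477) = -26255*(-13216378/9085) = 69399200878/1817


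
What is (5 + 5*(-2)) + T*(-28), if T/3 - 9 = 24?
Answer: -2777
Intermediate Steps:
T = 99 (T = 27 + 3*24 = 27 + 72 = 99)
(5 + 5*(-2)) + T*(-28) = (5 + 5*(-2)) + 99*(-28) = (5 - 10) - 2772 = -5 - 2772 = -2777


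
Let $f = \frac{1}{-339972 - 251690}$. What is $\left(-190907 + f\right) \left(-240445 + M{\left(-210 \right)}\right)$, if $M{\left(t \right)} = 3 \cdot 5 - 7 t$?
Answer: $\frac{13495554835133800}{295831} \approx 4.5619 \cdot 10^{10}$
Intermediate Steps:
$M{\left(t \right)} = 15 - 7 t$
$f = - \frac{1}{591662}$ ($f = \frac{1}{-591662} = - \frac{1}{591662} \approx -1.6902 \cdot 10^{-6}$)
$\left(-190907 + f\right) \left(-240445 + M{\left(-210 \right)}\right) = \left(-190907 - \frac{1}{591662}\right) \left(-240445 + \left(15 - -1470\right)\right) = - \frac{112952417435 \left(-240445 + \left(15 + 1470\right)\right)}{591662} = - \frac{112952417435 \left(-240445 + 1485\right)}{591662} = \left(- \frac{112952417435}{591662}\right) \left(-238960\right) = \frac{13495554835133800}{295831}$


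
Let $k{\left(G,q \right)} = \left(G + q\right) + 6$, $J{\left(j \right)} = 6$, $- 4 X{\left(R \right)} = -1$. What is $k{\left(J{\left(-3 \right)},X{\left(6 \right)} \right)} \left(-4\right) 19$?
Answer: $-931$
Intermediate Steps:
$X{\left(R \right)} = \frac{1}{4}$ ($X{\left(R \right)} = \left(- \frac{1}{4}\right) \left(-1\right) = \frac{1}{4}$)
$k{\left(G,q \right)} = 6 + G + q$
$k{\left(J{\left(-3 \right)},X{\left(6 \right)} \right)} \left(-4\right) 19 = \left(6 + 6 + \frac{1}{4}\right) \left(-4\right) 19 = \frac{49}{4} \left(-4\right) 19 = \left(-49\right) 19 = -931$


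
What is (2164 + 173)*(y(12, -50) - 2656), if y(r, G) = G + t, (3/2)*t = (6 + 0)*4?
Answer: -6286530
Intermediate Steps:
t = 16 (t = 2*((6 + 0)*4)/3 = 2*(6*4)/3 = (⅔)*24 = 16)
y(r, G) = 16 + G (y(r, G) = G + 16 = 16 + G)
(2164 + 173)*(y(12, -50) - 2656) = (2164 + 173)*((16 - 50) - 2656) = 2337*(-34 - 2656) = 2337*(-2690) = -6286530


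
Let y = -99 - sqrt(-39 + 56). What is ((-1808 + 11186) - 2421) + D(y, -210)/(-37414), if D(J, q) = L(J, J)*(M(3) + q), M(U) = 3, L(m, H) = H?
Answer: 260268705/37414 - 207*sqrt(17)/37414 ≈ 6956.4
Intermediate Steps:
y = -99 - sqrt(17) ≈ -103.12
D(J, q) = J*(3 + q)
((-1808 + 11186) - 2421) + D(y, -210)/(-37414) = ((-1808 + 11186) - 2421) + ((-99 - sqrt(17))*(3 - 210))/(-37414) = (9378 - 2421) + ((-99 - sqrt(17))*(-207))*(-1/37414) = 6957 + (20493 + 207*sqrt(17))*(-1/37414) = 6957 + (-20493/37414 - 207*sqrt(17)/37414) = 260268705/37414 - 207*sqrt(17)/37414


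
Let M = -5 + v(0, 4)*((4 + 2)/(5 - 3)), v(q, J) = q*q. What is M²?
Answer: 25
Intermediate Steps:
v(q, J) = q²
M = -5 (M = -5 + 0²*((4 + 2)/(5 - 3)) = -5 + 0*(6/2) = -5 + 0*(6*(½)) = -5 + 0*3 = -5 + 0 = -5)
M² = (-5)² = 25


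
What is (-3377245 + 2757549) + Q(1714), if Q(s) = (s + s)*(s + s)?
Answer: 11131488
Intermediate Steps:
Q(s) = 4*s² (Q(s) = (2*s)*(2*s) = 4*s²)
(-3377245 + 2757549) + Q(1714) = (-3377245 + 2757549) + 4*1714² = -619696 + 4*2937796 = -619696 + 11751184 = 11131488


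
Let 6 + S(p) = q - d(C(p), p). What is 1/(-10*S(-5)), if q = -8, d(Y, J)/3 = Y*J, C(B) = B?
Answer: 1/890 ≈ 0.0011236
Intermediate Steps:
d(Y, J) = 3*J*Y (d(Y, J) = 3*(Y*J) = 3*(J*Y) = 3*J*Y)
S(p) = -14 - 3*p**2 (S(p) = -6 + (-8 - 3*p*p) = -6 + (-8 - 3*p**2) = -14 - 3*p**2)
1/(-10*S(-5)) = 1/(-10*(-14 - 3*(-5)**2)) = 1/(-10*(-14 - 3*25)) = 1/(-10*(-14 - 75)) = 1/(-10*(-89)) = 1/890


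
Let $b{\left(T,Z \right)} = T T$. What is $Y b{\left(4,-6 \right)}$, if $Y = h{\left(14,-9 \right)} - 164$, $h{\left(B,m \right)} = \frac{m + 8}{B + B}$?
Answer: $- \frac{18372}{7} \approx -2624.6$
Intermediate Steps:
$b{\left(T,Z \right)} = T^{2}$
$h{\left(B,m \right)} = \frac{8 + m}{2 B}$
$Y = - \frac{4593}{28}$ ($Y = \frac{8 - 9}{2 \cdot 14} - 164 = \frac{1}{2} \cdot \frac{1}{14} \left(-1\right) - 164 = - \frac{1}{28} - 164 = - \frac{4593}{28} \approx -164.04$)
$Y b{\left(4,-6 \right)} = - \frac{4593 \cdot 4^{2}}{28} = \left(- \frac{4593}{28}\right) 16 = - \frac{18372}{7}$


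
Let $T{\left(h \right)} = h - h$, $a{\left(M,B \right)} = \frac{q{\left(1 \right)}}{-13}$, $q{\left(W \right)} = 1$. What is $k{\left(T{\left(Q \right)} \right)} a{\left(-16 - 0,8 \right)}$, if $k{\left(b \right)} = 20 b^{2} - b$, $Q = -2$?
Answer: $0$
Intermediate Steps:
$a{\left(M,B \right)} = - \frac{1}{13}$ ($a{\left(M,B \right)} = 1 \frac{1}{-13} = 1 \left(- \frac{1}{13}\right) = - \frac{1}{13}$)
$T{\left(h \right)} = 0$
$k{\left(b \right)} = - b + 20 b^{2}$
$k{\left(T{\left(Q \right)} \right)} a{\left(-16 - 0,8 \right)} = 0 \left(-1 + 20 \cdot 0\right) \left(- \frac{1}{13}\right) = 0 \left(-1 + 0\right) \left(- \frac{1}{13}\right) = 0 \left(-1\right) \left(- \frac{1}{13}\right) = 0 \left(- \frac{1}{13}\right) = 0$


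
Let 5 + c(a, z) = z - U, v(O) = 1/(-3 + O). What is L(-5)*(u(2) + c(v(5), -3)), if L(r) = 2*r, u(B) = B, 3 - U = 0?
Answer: 90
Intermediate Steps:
U = 3 (U = 3 - 1*0 = 3 + 0 = 3)
c(a, z) = -8 + z (c(a, z) = -5 + (z - 1*3) = -5 + (z - 3) = -5 + (-3 + z) = -8 + z)
L(-5)*(u(2) + c(v(5), -3)) = (2*(-5))*(2 + (-8 - 3)) = -10*(2 - 11) = -10*(-9) = 90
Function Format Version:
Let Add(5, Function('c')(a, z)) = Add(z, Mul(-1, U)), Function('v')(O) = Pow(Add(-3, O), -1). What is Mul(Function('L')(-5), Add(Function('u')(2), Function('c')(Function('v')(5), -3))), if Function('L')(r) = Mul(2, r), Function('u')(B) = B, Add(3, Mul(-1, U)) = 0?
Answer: 90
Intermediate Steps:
U = 3 (U = Add(3, Mul(-1, 0)) = Add(3, 0) = 3)
Function('c')(a, z) = Add(-8, z) (Function('c')(a, z) = Add(-5, Add(z, Mul(-1, 3))) = Add(-5, Add(z, -3)) = Add(-5, Add(-3, z)) = Add(-8, z))
Mul(Function('L')(-5), Add(Function('u')(2), Function('c')(Function('v')(5), -3))) = Mul(Mul(2, -5), Add(2, Add(-8, -3))) = Mul(-10, Add(2, -11)) = Mul(-10, -9) = 90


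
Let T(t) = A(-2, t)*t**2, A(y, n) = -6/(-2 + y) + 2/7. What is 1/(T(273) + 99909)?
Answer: 2/465993 ≈ 4.2919e-6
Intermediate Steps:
A(y, n) = 2/7 - 6/(-2 + y) (A(y, n) = -6/(-2 + y) + 2*(1/7) = -6/(-2 + y) + 2/7 = 2/7 - 6/(-2 + y))
T(t) = 25*t**2/14 (T(t) = (2*(-23 - 2)/(7*(-2 - 2)))*t**2 = ((2/7)*(-25)/(-4))*t**2 = ((2/7)*(-1/4)*(-25))*t**2 = 25*t**2/14)
1/(T(273) + 99909) = 1/((25/14)*273**2 + 99909) = 1/((25/14)*74529 + 99909) = 1/(266175/2 + 99909) = 1/(465993/2) = 2/465993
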